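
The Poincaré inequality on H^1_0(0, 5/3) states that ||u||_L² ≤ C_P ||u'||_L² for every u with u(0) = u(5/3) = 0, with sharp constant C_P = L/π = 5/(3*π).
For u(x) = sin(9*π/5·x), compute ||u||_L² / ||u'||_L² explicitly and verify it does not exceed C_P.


||u||_L² / ||u'||_L² = 5/(9*π) < C_P = 5/(3*π).

u(x) = sin(9*π/5·x), so u'(x) = 9*π*cos(9*π*x/5)/5.
Writing u(x) = A·sin(kπx/L) with A = 1 and k = 3, use ∫_0^L sin²(kπx/L) dx = L/2 and ∫_0^L cos²(kπx/L) dx = L/2.
u² = 1·sin²(9*π/5·x) and (u')² = 81*π^2/25·cos²(9*π/5·x), and each of sin², cos² integrates to L/2 = 5/6 over (0, 5/3).
∫_0^5/3 u² dx = 5/6, so ||u||_L² = sqrt(30)/6.
∫_0^5/3 (u')² dx = 27*π^2/10, so ||u'||_L² = 3*sqrt(30)*π/10.
Ratio ||u||_L² / ||u'||_L² = 5/(9*π).
Sharp Poincaré constant on H^1_0(0, 5/3) is C_P = L/π = 5/(3*π), achieved by sin(3*π/5·x).
This is the k = 3 harmonic; the ratio L/(kπ) is strictly less than C_P = L/π, consistent with the sharp inequality ||u||_L² ≤ C_P ||u'||_L².


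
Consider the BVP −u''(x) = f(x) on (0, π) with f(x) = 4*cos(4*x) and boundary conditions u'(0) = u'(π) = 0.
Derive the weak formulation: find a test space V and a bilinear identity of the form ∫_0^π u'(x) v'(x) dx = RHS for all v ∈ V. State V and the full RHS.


V = H^1(0, π) (no boundary constraint on v; u is determined up to an additive constant); weak form: ∫_0^π u'v' dx = ∫_0^π (4*cos(4*x)) v dx for all v ∈ V.

Multiply both sides by a test function v and integrate from 0 to π:
  ∫_0^π −u''(x) v(x) dx = ∫_0^π f(x) v(x) dx.
Integrate the LHS by parts once:
  ∫_0^π −u'' v dx = −[u'(x) v(x)]_0^π + ∫_0^π u'(x) v'(x) dx.
Thus ∫_0^π u'(x) v'(x) dx = ∫_0^π f(x) v(x) dx + [u'(x) v(x)]_0^π.
Choose V so that boundary terms are either known or forced to vanish.
u has homogeneous Neumann: u'(0) = u'(π) = 0. So [u' v]_0^π = 0·v(π) − 0·v(0) = 0 for any v; take V = H^1(0, π).
Weak formulation: find u (satisfying any essential BC) such that ∫_0^π u'(x) v'(x) dx = ∫_0^π f v dx for all v ∈ V (homogeneous Neumann, so boundary terms vanish).
Substituting f(x) = 4*cos(4*x), the right-hand side is ∫_0^π (4*cos(4*x)) v dx.
Compatibility check (pure Neumann): taking v ≡ 1 ∈ V gives 0 = ∫_0^π f dx + (0) − (0), i.e. ∫_0^π f dx must equal u'(0) − u'(π) = 0. Indeed ∫_0^π (4*cos(4*x)) dx = 0, so the data are compatible. The solution is then unique only up to an additive constant (fix it e.g. by requiring ∫_0^π u dx = 0).


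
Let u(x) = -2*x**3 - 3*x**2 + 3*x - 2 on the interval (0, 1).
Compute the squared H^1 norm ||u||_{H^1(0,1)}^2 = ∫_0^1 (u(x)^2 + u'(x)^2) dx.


||u||_{H^1}^2 = 1447/70

The H^1 norm (squared) on an interval (0, L) is
  ||u||_{H^1}^2 = ∫_0^L u(x)^2 dx + ∫_0^L u'(x)^2 dx.
Compute u'(x) = -6*x**2 - 6*x + 3.
Then u(x)^2 = 4*x**6 + 12*x**5 - 3*x**4 - 10*x**3 + 21*x**2 - 12*x + 4 and u'(x)^2 = 36*x**4 + 72*x**3 - 36*x + 9.
Integrate each monomial from 0 to 1 using ∫_0^1 c·x^n dx = c·1^(n+1)/(n+1):
  ∫_0^1 u(x)^2 dx = ∫_0^1 (4*x^6 + 12*x^5 - 3*x^4 - 10*x^3 + 21*x^2 - 12*x + 4) dx. Term by term:
    ∫_0^1 4*x^6 dx = 4/7;  ∫_0^1 12*x^5 dx = 2;  ∫_0^1 -3*x^4 dx = -3/5;
    ∫_0^1 -10*x^3 dx = -5/2;  ∫_0^1 21*x^2 dx = 7;  ∫_0^1 -12*x dx = -6;
    ∫_0^1 4 dx = 4.
  Sum: 4/7 + 2 − 3/5 − 5/2 + 7 − 6 + 4 = 313/70.
  ∫_0^1 u'(x)^2 dx = ∫_0^1 (36*x^4 + 72*x^3 - 36*x + 9) dx. Term by term:
    ∫_0^1 36*x^4 dx = 36/5;  ∫_0^1 72*x^3 dx = 18;  ∫_0^1 -36*x dx = -18;
    ∫_0^1 9 dx = 9.
  Sum: 36/5 + 18 − 18 + 9 = 81/5.
Adding: ||u||_{H^1}^2 = 313/70 + 81/5 = 1447/70.


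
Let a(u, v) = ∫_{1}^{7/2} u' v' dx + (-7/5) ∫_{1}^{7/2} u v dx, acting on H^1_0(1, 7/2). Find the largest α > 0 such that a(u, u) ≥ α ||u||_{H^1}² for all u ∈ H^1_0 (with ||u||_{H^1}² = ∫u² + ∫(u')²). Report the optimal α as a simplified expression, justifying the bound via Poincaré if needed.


α = (-35 + 4*π^2)/(25 + 4*π^2)

Coercivity of a(·,·) on H^1_0(1, 7/2) means a(u, u) ≥ α ||u||_{H^1}² for every u ∈ H^1_0.
The interval has length L = 5/2, and Poincaré/coercivity depend only on L. Here a(u, u) = ∫(u')² + (-7/5)·∫u².
Here c = -7/5 < 0 with |c| < (π/L)² = 4*π^2/25, so coercivity still holds. The condition a(u,u) ≥ α||u||_{H^1}² reads (1−α)∫(u')² ≥ (α−c)∫u². Any admissible α is ≤ 1 (rapidly oscillating u have ∫u²/∫(u')² → 0), and α = 1 would force 0 ≥ (1−c)∫u², impossible since c < 1; so 1−α > 0. By the sharp Poincaré inequality on H^1_0 of an interval of length L, ∫(u')² ≥ (π/L)²∫u² with equality for the first sine mode sin(π(x−x₀)/L) (x₀ the left endpoint), so the inequality holds for all u iff (1−α)(π/L)² ≥ α − c, i.e. α ≤ ((π/L)² + c)/((π/L)² + 1) = (1 + c(L/π)²)/(1 + (L/π)²). (Direct route, valid since c ≤ 0: Poincaré gives c∫u² ≥ c(L/π)²∫(u')², so a(u,u) ≥ (1 + c(L/π)²)∫(u')², while ||u||_{H^1}² ≤ (1 + (L/π)²)∫(u')²; dividing yields the same α.) With (π/L)² = 4*π^2/25 and c = -7/5, the largest admissible constant is α = ((π/L)² + c)/((π/L)² + 1).
Simplifying, α = (-35 + 4*π^2)/(25 + 4*π^2).


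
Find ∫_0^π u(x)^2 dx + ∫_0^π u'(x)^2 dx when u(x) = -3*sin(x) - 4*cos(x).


||u||_{H^1(0,π)}^2 = 25*π

u'(x) = 4*sin(x) - 3*cos(x).
Expand u² and (u')² and integrate term by term on (0, π), using: for integers n ≥ 1, ∫_0^π sin²(nx) dx = ∫_0^π cos²(nx) dx = π/2; for n ≠ n', ∫_0^π sin(nx)sin(n'x) dx = ∫_0^π cos(nx)cos(n'x) dx = 0; and by product-to-sum, ∫_0^π sin(nx)cos(n'x) dx = ½∫_0^π [sin((n+n')x) + sin((n−n')x)] dx, which is 0 when n+n' is even and 2n/(n²−n'²) when n+n' is odd (it need not vanish on (0, π)).
  u² squared terms: (-4)²·∫cos(x)² dx = 16·π/2 = 8*π;  (-3)²·∫sin(x)² dx = 9·π/2 = 9*π/2.
  u² cross terms: 2·(-4)·(-3)·∫cos(x)·sin(x) dx = 24·(0) = 0.
  So ∫_0^π u² dx = 8*π + 9*π/2 + 0 = 25*π/2.
  (u')² squared terms: (-3)²·∫cos(x)² dx = 9·π/2 = 9*π/2;  (4)²·∫sin(x)² dx = 16·π/2 = 8*π.
  (u')² cross terms: 2·(-3)·(4)·∫cos(x)·sin(x) dx = -24·(0) = 0.
  So ∫_0^π (u')² dx = 9*π/2 + 8*π + 0 = 25*π/2.
||u||_{H^1}^2 = (25*π/2) + (25*π/2) = 25*π.


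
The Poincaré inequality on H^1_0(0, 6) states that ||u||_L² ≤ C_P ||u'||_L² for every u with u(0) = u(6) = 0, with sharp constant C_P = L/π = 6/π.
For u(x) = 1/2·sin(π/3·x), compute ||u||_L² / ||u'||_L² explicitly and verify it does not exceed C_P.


||u||_L² / ||u'||_L² = 3/π < C_P = 6/π.

u(x) = 1/2·sin(π/3·x), so u'(x) = π*cos(π*x/3)/6.
Writing u(x) = A·sin(kπx/L) with A = 1/2 and k = 2, use ∫_0^L sin²(kπx/L) dx = L/2 and ∫_0^L cos²(kπx/L) dx = L/2.
u² = 1/4·sin²(π/3·x) and (u')² = π^2/36·cos²(π/3·x), and each of sin², cos² integrates to L/2 = 3 over (0, 6).
∫_0^6 u² dx = 3/4, so ||u||_L² = sqrt(3)/2.
∫_0^6 (u')² dx = π^2/12, so ||u'||_L² = sqrt(3)*π/6.
Ratio ||u||_L² / ||u'||_L² = 3/π.
Sharp Poincaré constant on H^1_0(0, 6) is C_P = L/π = 6/π, achieved by sin(π/6·x).
This is the k = 2 harmonic; the ratio L/(kπ) is strictly less than C_P = L/π, consistent with the sharp inequality ||u||_L² ≤ C_P ||u'||_L².


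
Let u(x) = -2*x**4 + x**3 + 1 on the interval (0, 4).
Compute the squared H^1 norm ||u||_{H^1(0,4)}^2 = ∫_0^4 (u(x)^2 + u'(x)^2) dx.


||u||_{H^1}^2 = 12868732/63

The H^1 norm (squared) on an interval (0, L) is
  ||u||_{H^1}^2 = ∫_0^L u(x)^2 dx + ∫_0^L u'(x)^2 dx.
Compute u'(x) = -8*x**3 + 3*x**2.
Then u(x)^2 = 4*x**8 - 4*x**7 + x**6 - 4*x**4 + 2*x**3 + 1 and u'(x)^2 = 64*x**6 - 48*x**5 + 9*x**4.
Integrate each monomial from 0 to 4 using ∫_0^4 c·x^n dx = c·4^(n+1)/(n+1):
  ∫_0^4 u(x)^2 dx = ∫_0^4 (4*x^8 - 4*x^7 + x^6 - 4*x^4 + 2*x^3 + 1) dx. Term by term:
    ∫_0^4 4*x^8 dx = 1048576/9;  ∫_0^4 -4*x^7 dx = -32768;  ∫_0^4 x^6 dx = 16384/7;
    ∫_0^4 -4*x^4 dx = -4096/5;  ∫_0^4 2*x^3 dx = 128;  ∫_0^4 1 dx = 4.
  Sum: 1048576/9 − 32768 + 16384/7 − 4096/5 + 128 + 4 = 26899052/315.
  ∫_0^4 u'(x)^2 dx = ∫_0^4 (64*x^6 - 48*x^5 + 9*x^4) dx. Term by term:
    ∫_0^4 64*x^6 dx = 1048576/7;  ∫_0^4 -48*x^5 dx = -32768;  ∫_0^4 9*x^4 dx = 9216/5.
  Sum: 1048576/7 − 32768 + 9216/5 = 4160512/35.
Adding: ||u||_{H^1}^2 = 26899052/315 + 4160512/35 = 12868732/63.


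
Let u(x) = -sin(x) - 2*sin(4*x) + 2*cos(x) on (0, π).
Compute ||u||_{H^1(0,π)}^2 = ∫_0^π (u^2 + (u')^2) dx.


||u||_{H^1(0,π)}^2 = -128/15 + 39*π

u'(x) = -2*sin(x) - cos(x) - 8*cos(4*x).
Expand u² and (u')² and integrate term by term on (0, π), using: for integers n ≥ 1, ∫_0^π sin²(nx) dx = ∫_0^π cos²(nx) dx = π/2; for n ≠ n', ∫_0^π sin(nx)sin(n'x) dx = ∫_0^π cos(nx)cos(n'x) dx = 0; and by product-to-sum, ∫_0^π sin(nx)cos(n'x) dx = ½∫_0^π [sin((n+n')x) + sin((n−n')x)] dx, which is 0 when n+n' is even and 2n/(n²−n'²) when n+n' is odd (it need not vanish on (0, π)).
  u² squared terms: (-1)²·∫sin(x)² dx = 1·π/2 = π/2;  (-2)²·∫sin(4x)² dx = 4·π/2 = 2*π;  (2)²·∫cos(x)² dx = 4·π/2 = 2*π.
  u² cross terms: 2·(-1)·(-2)·∫sin(x)·sin(4x) dx = 4·(0) = 0;  2·(-1)·(2)·∫sin(x)·cos(x) dx = -4·(0) = 0;  2·(-2)·(2)·∫sin(4x)·cos(x) dx = -8·(8/15) = -64/15.
  So ∫_0^π u² dx = π/2 + 2*π + 2*π + 0 + 0 − 64/15 = -64/15 + 9*π/2.
  (u')² squared terms: (-1)²·∫cos(x)² dx = 1·π/2 = π/2;  (-8)²·∫cos(4x)² dx = 64·π/2 = 32*π;  (-2)²·∫sin(x)² dx = 4·π/2 = 2*π.
  (u')² cross terms: 2·(-1)·(-8)·∫cos(x)·cos(4x) dx = 16·(0) = 0;  2·(-1)·(-2)·∫cos(x)·sin(x) dx = 4·(0) = 0;  2·(-8)·(-2)·∫cos(4x)·sin(x) dx = 32·(-2/15) = -64/15.
  So ∫_0^π (u')² dx = π/2 + 32*π + 2*π + 0 + 0 − 64/15 = -64/15 + 69*π/2.
||u||_{H^1}^2 = (-64/15 + 9*π/2) + (-64/15 + 69*π/2) = -128/15 + 39*π.


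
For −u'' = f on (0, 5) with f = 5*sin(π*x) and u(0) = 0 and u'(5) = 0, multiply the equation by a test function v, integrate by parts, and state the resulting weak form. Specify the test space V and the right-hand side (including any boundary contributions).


V = {v ∈ H^1(0, 5) : v(0) = 0} (test functions vanish at x = 0 where u is specified); weak form: ∫_0^5 u'v' dx = ∫_0^5 (5*sin(π*x)) v dx for all v ∈ V.

Multiply both sides by a test function v and integrate from 0 to 5:
  ∫_0^5 −u''(x) v(x) dx = ∫_0^5 f(x) v(x) dx.
Integrate the LHS by parts once:
  ∫_0^5 −u'' v dx = −[u'(x) v(x)]_0^5 + ∫_0^5 u'(x) v'(x) dx.
Thus ∫_0^5 u'(x) v'(x) dx = ∫_0^5 f(x) v(x) dx + [u'(x) v(x)]_0^5.
Choose V so that boundary terms are either known or forced to vanish.
Mixed BC: u(0) = 0 (Dirichlet) and u'(5) = 0 (Neumann). Define V = {v ∈ H^1(0, 5) : v(0) = 0}. Then [u' v]_0^5 = u'(5)·v(5) − u'(0)·0 = 0.
Weak formulation: find u (satisfying any essential BC) such that ∫_0^5 u'(x) v'(x) dx = ∫_0^5 f v dx for all v ∈ V (Dirichlet at 0 absorbed into V; the Neumann datum at x = 5 is zero, so no boundary term remains).
Substituting f(x) = 5*sin(π*x), the right-hand side is ∫_0^5 (5*sin(π*x)) v dx.


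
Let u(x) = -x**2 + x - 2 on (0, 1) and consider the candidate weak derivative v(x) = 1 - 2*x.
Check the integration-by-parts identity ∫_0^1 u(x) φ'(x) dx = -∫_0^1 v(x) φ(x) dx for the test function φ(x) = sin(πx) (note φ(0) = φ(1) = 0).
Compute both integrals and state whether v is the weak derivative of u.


LHS = 0, RHS = 0. Yes, v = u' weakly.

u(x) = -x**2 + x - 2, classical derivative u'(x) = 1 - 2*x.
φ(x) = sin(πx), so φ'(x) = π*cos(π*x).
Note φ(0) = φ(1) = 0, so the boundary term u·φ vanishes.
LHS = ∫_0^1 u(x) φ'(x) dx = ∫_0^1 (-π*x^2*cos(π*x) + π*x*cos(π*x) - 2*π*cos(π*x)) dx. Term by term:
  ∫_0^1 -2*π*cos(π*x) dx = 0;  ∫_0^1 π*x*cos(π*x) dx = -2/π;  ∫_0^1 -π*x^2*cos(π*x) dx = 2/π.
Sum: 0 − 2/π + 2/π = 0.
So LHS = 0.
∫_0^1 v(x) φ(x) dx = ∫_0^1 (-2*x*sin(π*x) + sin(π*x)) dx. Term by term:
  ∫_0^1 -2*x*sin(π*x) dx = -2/π;  ∫_0^1 sin(π*x) dx = 2/π.
Sum: -2/π + 2/π = 0.
So RHS = -∫_0^1 v(x) φ(x) dx = 0.
LHS = RHS, so the identity holds for this test φ.
Moreover u is smooth here and v(x) = u'(x) = 1 - 2*x pointwise, so the identity holds for every test function. Hence v is the weak derivative of u.


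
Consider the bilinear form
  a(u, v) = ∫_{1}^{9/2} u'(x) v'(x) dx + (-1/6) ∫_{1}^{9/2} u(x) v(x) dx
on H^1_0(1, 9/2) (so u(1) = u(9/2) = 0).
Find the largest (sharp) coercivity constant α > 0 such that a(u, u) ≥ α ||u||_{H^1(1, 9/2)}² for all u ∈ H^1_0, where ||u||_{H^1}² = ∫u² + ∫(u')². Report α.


α = (-49 + 24*π^2)/(6*(4*π^2 + 49))

Coercivity of a(·,·) on H^1_0(1, 9/2) means a(u, u) ≥ α ||u||_{H^1}² for every u ∈ H^1_0.
The interval has length L = 7/2, and Poincaré/coercivity depend only on L. Here a(u, u) = ∫(u')² + (-1/6)·∫u².
Here c = -1/6 < 0 with |c| < (π/L)² = 4*π^2/49, so coercivity still holds. The condition a(u,u) ≥ α||u||_{H^1}² reads (1−α)∫(u')² ≥ (α−c)∫u². Any admissible α is ≤ 1 (rapidly oscillating u have ∫u²/∫(u')² → 0), and α = 1 would force 0 ≥ (1−c)∫u², impossible since c < 1; so 1−α > 0. By the sharp Poincaré inequality on H^1_0 of an interval of length L, ∫(u')² ≥ (π/L)²∫u² with equality for the first sine mode sin(π(x−x₀)/L) (x₀ the left endpoint), so the inequality holds for all u iff (1−α)(π/L)² ≥ α − c, i.e. α ≤ ((π/L)² + c)/((π/L)² + 1) = (1 + c(L/π)²)/(1 + (L/π)²). (Direct route, valid since c ≤ 0: Poincaré gives c∫u² ≥ c(L/π)²∫(u')², so a(u,u) ≥ (1 + c(L/π)²)∫(u')², while ||u||_{H^1}² ≤ (1 + (L/π)²)∫(u')²; dividing yields the same α.) With (π/L)² = 4*π^2/49 and c = -1/6, the largest admissible constant is α = ((π/L)² + c)/((π/L)² + 1).
Simplifying, α = (-49 + 24*π^2)/(6*(4*π^2 + 49)).


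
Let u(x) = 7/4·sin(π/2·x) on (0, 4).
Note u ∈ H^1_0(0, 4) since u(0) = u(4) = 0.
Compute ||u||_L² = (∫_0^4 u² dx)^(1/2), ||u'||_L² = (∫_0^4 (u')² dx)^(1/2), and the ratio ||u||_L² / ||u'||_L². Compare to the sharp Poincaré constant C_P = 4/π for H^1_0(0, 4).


||u||_L² / ||u'||_L² = 2/π < C_P = 4/π.

u(x) = 7/4·sin(π/2·x), so u'(x) = 7*π*cos(π*x/2)/8.
Writing u(x) = A·sin(kπx/L) with A = 7/4 and k = 2, use ∫_0^L sin²(kπx/L) dx = L/2 and ∫_0^L cos²(kπx/L) dx = L/2.
u² = 49/16·sin²(π/2·x) and (u')² = 49*π^2/64·cos²(π/2·x), and each of sin², cos² integrates to L/2 = 2 over (0, 4).
∫_0^4 u² dx = 49/8, so ||u||_L² = 7*sqrt(2)/4.
∫_0^4 (u')² dx = 49*π^2/32, so ||u'||_L² = 7*sqrt(2)*π/8.
Ratio ||u||_L² / ||u'||_L² = 2/π.
Sharp Poincaré constant on H^1_0(0, 4) is C_P = L/π = 4/π, achieved by sin(π/4·x).
This is the k = 2 harmonic; the ratio L/(kπ) is strictly less than C_P = L/π, consistent with the sharp inequality ||u||_L² ≤ C_P ||u'||_L².


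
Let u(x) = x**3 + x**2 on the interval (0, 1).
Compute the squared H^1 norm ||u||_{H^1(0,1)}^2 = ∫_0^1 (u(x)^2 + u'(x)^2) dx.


||u||_{H^1}^2 = 143/21

The H^1 norm (squared) on an interval (0, L) is
  ||u||_{H^1}^2 = ∫_0^L u(x)^2 dx + ∫_0^L u'(x)^2 dx.
Compute u'(x) = 3*x**2 + 2*x.
Then u(x)^2 = x**6 + 2*x**5 + x**4 and u'(x)^2 = 9*x**4 + 12*x**3 + 4*x**2.
Integrate each monomial from 0 to 1 using ∫_0^1 c·x^n dx = c·1^(n+1)/(n+1):
  ∫_0^1 u(x)^2 dx = ∫_0^1 (x^6 + 2*x^5 + x^4) dx. Term by term:
    ∫_0^1 x^6 dx = 1/7;  ∫_0^1 2*x^5 dx = 1/3;  ∫_0^1 x^4 dx = 1/5.
  Sum: 1/7 + 1/3 + 1/5 = 71/105.
  ∫_0^1 u'(x)^2 dx = ∫_0^1 (9*x^4 + 12*x^3 + 4*x^2) dx. Term by term:
    ∫_0^1 9*x^4 dx = 9/5;  ∫_0^1 12*x^3 dx = 3;  ∫_0^1 4*x^2 dx = 4/3.
  Sum: 9/5 + 3 + 4/3 = 92/15.
Adding: ||u||_{H^1}^2 = 71/105 + 92/15 = 143/21.


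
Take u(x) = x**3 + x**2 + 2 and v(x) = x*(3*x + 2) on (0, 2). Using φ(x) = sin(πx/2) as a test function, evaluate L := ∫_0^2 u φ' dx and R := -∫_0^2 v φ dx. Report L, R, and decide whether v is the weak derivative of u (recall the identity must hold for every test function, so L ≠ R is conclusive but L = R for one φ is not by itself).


LHS = -32/π + 96/π^3, RHS = -32/π + 96/π^3. Yes, v = u' weakly.

u(x) = x**3 + x**2 + 2, classical derivative u'(x) = 3*x**2 + 2*x.
φ(x) = sin(πx/2), so φ'(x) = π*cos(π*x/2)/2.
Note φ(0) = φ(2) = 0, so the boundary term u·φ vanishes.
LHS = ∫_0^2 u(x) φ'(x) dx = ∫_0^2 (π*x^3*cos(π*x/2)/2 + π*x^2*cos(π*x/2)/2 + π*cos(π*x/2)) dx. Term by term:
  ∫_0^2 π*cos(π*x/2) dx = 0;  ∫_0^2 π*x^2*cos(π*x/2)/2 dx = -8/π;  ∫_0^2 π*x^3*cos(π*x/2)/2 dx = -24/π + 96/π^3.
Sum: 0 − 8/π + -24/π + 96/π^3 = -32/π + 96/π^3.
So LHS = -32/π + 96/π^3.
∫_0^2 v(x) φ(x) dx = ∫_0^2 (3*x^2*sin(π*x/2) + 2*x*sin(π*x/2)) dx. Term by term:
  ∫_0^2 2*x*sin(π*x/2) dx = 8/π;  ∫_0^2 3*x^2*sin(π*x/2) dx = -96/π^3 + 24/π.
Sum: 8/π + -96/π^3 + 24/π = -96/π^3 + 32/π.
So RHS = -∫_0^2 v(x) φ(x) dx = -32/π + 96/π^3.
LHS = RHS, so the identity holds for this test φ.
Moreover u is smooth here and v(x) = u'(x) = 3*x**2 + 2*x pointwise, so the identity holds for every test function. Hence v is the weak derivative of u.


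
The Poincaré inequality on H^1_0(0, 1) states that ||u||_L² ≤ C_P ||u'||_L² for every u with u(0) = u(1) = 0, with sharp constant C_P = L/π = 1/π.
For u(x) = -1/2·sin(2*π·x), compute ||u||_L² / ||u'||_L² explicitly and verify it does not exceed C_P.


||u||_L² / ||u'||_L² = 1/(2*π) < C_P = 1/π.

u(x) = -1/2·sin(2*π·x), so u'(x) = -π*cos(2*π*x).
Writing u(x) = A·sin(kπx/L) with A = -1/2 and k = 2, use ∫_0^L sin²(kπx/L) dx = L/2 and ∫_0^L cos²(kπx/L) dx = L/2.
u² = 1/4·sin²(2*π·x) and (u')² = π^2·cos²(2*π·x), and each of sin², cos² integrates to L/2 = 1/2 over (0, 1).
∫_0^1 u² dx = 1/8, so ||u||_L² = sqrt(2)/4.
∫_0^1 (u')² dx = π^2/2, so ||u'||_L² = sqrt(2)*π/2.
Ratio ||u||_L² / ||u'||_L² = 1/(2*π).
Sharp Poincaré constant on H^1_0(0, 1) is C_P = L/π = 1/π, achieved by sin(π·x).
This is the k = 2 harmonic; the ratio L/(kπ) is strictly less than C_P = L/π, consistent with the sharp inequality ||u||_L² ≤ C_P ||u'||_L².


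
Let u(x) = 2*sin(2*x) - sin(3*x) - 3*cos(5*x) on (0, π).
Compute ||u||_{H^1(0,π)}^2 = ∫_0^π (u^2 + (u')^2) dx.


||u||_{H^1(0,π)}^2 = 416/7 + 132*π

u'(x) = 15*sin(5*x) + 4*cos(2*x) - 3*cos(3*x).
Expand u² and (u')² and integrate term by term on (0, π), using: for integers n ≥ 1, ∫_0^π sin²(nx) dx = ∫_0^π cos²(nx) dx = π/2; for n ≠ n', ∫_0^π sin(nx)sin(n'x) dx = ∫_0^π cos(nx)cos(n'x) dx = 0; and by product-to-sum, ∫_0^π sin(nx)cos(n'x) dx = ½∫_0^π [sin((n+n')x) + sin((n−n')x)] dx, which is 0 when n+n' is even and 2n/(n²−n'²) when n+n' is odd (it need not vanish on (0, π)).
  u² squared terms: (-1)²·∫sin(3x)² dx = 1·π/2 = π/2;  (-3)²·∫cos(5x)² dx = 9·π/2 = 9*π/2;  (2)²·∫sin(2x)² dx = 4·π/2 = 2*π.
  u² cross terms: 2·(-1)·(-3)·∫sin(3x)·cos(5x) dx = 6·(0) = 0;  2·(-1)·(2)·∫sin(3x)·sin(2x) dx = -4·(0) = 0;  2·(-3)·(2)·∫cos(5x)·sin(2x) dx = -12·(-4/21) = 16/7.
  So ∫_0^π u² dx = π/2 + 9*π/2 + 2*π + 0 + 0 + 16/7 = 16/7 + 7*π.
  (u')² squared terms: (-3)²·∫cos(3x)² dx = 9·π/2 = 9*π/2;  (4)²·∫cos(2x)² dx = 16·π/2 = 8*π;  (15)²·∫sin(5x)² dx = 225·π/2 = 225*π/2.
  (u')² cross terms: 2·(-3)·(4)·∫cos(3x)·cos(2x) dx = -24·(0) = 0;  2·(-3)·(15)·∫cos(3x)·sin(5x) dx = -90·(0) = 0;  2·(4)·(15)·∫cos(2x)·sin(5x) dx = 120·(10/21) = 400/7.
  So ∫_0^π (u')² dx = 9*π/2 + 8*π + 225*π/2 + 0 + 0 + 400/7 = 400/7 + 125*π.
||u||_{H^1}^2 = (16/7 + 7*π) + (400/7 + 125*π) = 416/7 + 132*π.


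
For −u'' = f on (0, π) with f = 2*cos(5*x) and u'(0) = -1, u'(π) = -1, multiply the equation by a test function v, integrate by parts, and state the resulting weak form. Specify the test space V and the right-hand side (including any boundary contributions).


V = H^1(0, π) (v unrestricted at boundary; u is determined up to an additive constant); weak form: ∫_0^π u'v' dx = ∫_0^π (2*cos(5*x)) v dx − v(π) + v(0) for all v ∈ V.

Multiply both sides by a test function v and integrate from 0 to π:
  ∫_0^π −u''(x) v(x) dx = ∫_0^π f(x) v(x) dx.
Integrate the LHS by parts once:
  ∫_0^π −u'' v dx = −[u'(x) v(x)]_0^π + ∫_0^π u'(x) v'(x) dx.
Thus ∫_0^π u'(x) v'(x) dx = ∫_0^π f(x) v(x) dx + [u'(x) v(x)]_0^π.
Choose V so that boundary terms are either known or forced to vanish.
u has inhomogeneous Neumann u'(0) = -1, u'(π) = -1. [u' v]_0^π = (-1)·v(π) − (-1)·v(0) = − v(π) + v(0). Take V = H^1(0, π); boundary term becomes part of RHS.
Weak formulation: find u (satisfying any essential BC) such that ∫_0^π u'(x) v'(x) dx = ∫_0^π f v dx − v(π) + v(0) for all v ∈ V (Neumann data are natural BCs: they enter the RHS as boundary terms).
Substituting f(x) = 2*cos(5*x), the right-hand side is ∫_0^π (2*cos(5*x)) v dx − v(π) + v(0).
Compatibility check (pure Neumann): taking v ≡ 1 ∈ V gives 0 = ∫_0^π f dx + (-1) − (-1), i.e. ∫_0^π f dx must equal u'(0) − u'(π) = 0. Indeed ∫_0^π (2*cos(5*x)) dx = 0, so the data are compatible. The solution is then unique only up to an additive constant (fix it e.g. by requiring ∫_0^π u dx = 0).


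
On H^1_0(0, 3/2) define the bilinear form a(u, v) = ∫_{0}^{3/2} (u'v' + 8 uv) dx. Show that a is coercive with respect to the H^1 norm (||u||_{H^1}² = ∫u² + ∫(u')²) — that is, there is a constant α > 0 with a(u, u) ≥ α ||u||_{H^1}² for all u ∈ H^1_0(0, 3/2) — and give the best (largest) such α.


α = 1

Coercivity of a(·,·) on H^1_0(0, 3/2) means a(u, u) ≥ α ||u||_{H^1}² for every u ∈ H^1_0.
The interval has length L = 3/2, and Poincaré/coercivity depend only on L. Here a(u, u) = ∫(u')² + (8)·∫u².
Here c = 8 ≥ 1, so a(u,u) = ∫(u')² + c∫u² ≥ ∫(u')² + ∫u² = ||u||_{H^1}², i.e. α = 1 works. No larger α is possible: a(u,u) ≥ α||u||_{H^1}² means (1−α)∫(u')² ≥ (α−c)∫u², and for the modes u_n = sin(nπ(x−x₀)/L) (x₀ the left endpoint) one has ∫u_n²/∫(u_n')² = (L/(nπ))² → 0, so a(u_n,u_n)/||u_n||_{H^1}² → 1. Hence the optimal constant is α = 1.
Therefore α = 1.


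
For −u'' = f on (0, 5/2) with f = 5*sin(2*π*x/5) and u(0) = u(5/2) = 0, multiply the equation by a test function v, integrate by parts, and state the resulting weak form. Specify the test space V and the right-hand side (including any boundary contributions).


V = H^1_0(0, 5/2) (so v(0) = v(5/2) = 0); weak form: ∫_0^5/2 u'v' dx = ∫_0^5/2 (5*sin(2*π*x/5)) v dx for all v ∈ V.

Multiply both sides by a test function v and integrate from 0 to 5/2:
  ∫_0^5/2 −u''(x) v(x) dx = ∫_0^5/2 f(x) v(x) dx.
Integrate the LHS by parts once:
  ∫_0^5/2 −u'' v dx = −[u'(x) v(x)]_0^5/2 + ∫_0^5/2 u'(x) v'(x) dx.
Thus ∫_0^5/2 u'(x) v'(x) dx = ∫_0^5/2 f(x) v(x) dx + [u'(x) v(x)]_0^5/2.
Choose V so that boundary terms are either known or forced to vanish.
u is Dirichlet: u(0) = u(5/2) = 0. Let V = H^1_0(0, 5/2); then v(0) = v(5/2) = 0, and [u' v]_0^5/2 = 0.
Weak formulation: find u (satisfying any essential BC) such that ∫_0^5/2 u'(x) v'(x) dx = ∫_0^5/2 f v dx for all v ∈ V.
Substituting f(x) = 5*sin(2*π*x/5), the right-hand side is ∫_0^5/2 (5*sin(2*π*x/5)) v dx.


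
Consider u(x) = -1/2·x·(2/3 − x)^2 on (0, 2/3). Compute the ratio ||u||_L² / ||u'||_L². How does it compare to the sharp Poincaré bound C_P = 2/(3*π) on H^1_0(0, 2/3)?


||u||_L² / ||u'||_L² = sqrt(14)/21 < C_P = 2/(3*π).

u(x) = -1/2·x·(2/3 − x)^2, so u'(x) = (2 - 9*x)*(3*x - 2)/18.
u(x) = -1/2·x·(2/3 − x)^2 vanishes at x = 0 and x = 2/3, so u ∈ H^1_0(0, 2/3). Differentiate via the product rule and integrate the resulting polynomials term by term.
  ∫_0^2/3 u² dx = ∫_0^2/3 (x^6/4 - 2*x^5/3 + 2*x^4/3 - 8*x^3/27 + 4*x^2/81) dx. Term by term:
    ∫_0^2/3 x^6/4 dx = 32/15309;  ∫_0^2/3 -2*x^5/3 dx = -64/6561;  ∫_0^2/3 2*x^4/3 dx = 64/3645;
    ∫_0^2/3 -8*x^3/27 dx = -32/2187;  ∫_0^2/3 4*x^2/81 dx = 32/6561.
  Sum: 32/15309 − 64/6561 + 64/3645 − 32/2187 + 32/6561 = 32/229635.
  ∫_0^2/3 (u')² dx = ∫_0^2/3 (9*x^4/4 - 4*x^3 + 22*x^2/9 - 16*x/27 + 4/81) dx. Term by term:
    ∫_0^2/3 9*x^4/4 dx = 8/135;  ∫_0^2/3 -4*x^3 dx = -16/81;  ∫_0^2/3 22*x^2/9 dx = 176/729;
    ∫_0^2/3 -16*x/27 dx = -32/243;  ∫_0^2/3 4/81 dx = 8/243.
  Sum: 8/135 − 16/81 + 176/729 − 32/243 + 8/243 = 16/3645.
∫_0^2/3 u² dx = 32/229635, so ||u||_L² = 4*sqrt(70)/2835.
∫_0^2/3 (u')² dx = 16/3645, so ||u'||_L² = 4*sqrt(5)/135.
Ratio ||u||_L² / ||u'||_L² = sqrt(14)/21.
Sharp Poincaré constant on H^1_0(0, 2/3) is C_P = L/π = 2/(3*π), achieved by sin(3*π/2·x).
A polynomial bump cannot attain the sharp Poincaré constant (only the first sine eigenfunction does), so the ratio is strictly less than C_P, consistent with ||u||_L² ≤ C_P ||u'||_L².


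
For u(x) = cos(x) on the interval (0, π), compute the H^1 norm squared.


||u||_{H^1(0,π)}^2 = π

u'(x) = -sin(x).
Expand u² and (u')² and integrate term by term on (0, π), using: for integers n ≥ 1, ∫_0^π sin²(nx) dx = ∫_0^π cos²(nx) dx = π/2; for n ≠ n', ∫_0^π sin(nx)sin(n'x) dx = ∫_0^π cos(nx)cos(n'x) dx = 0; and by product-to-sum, ∫_0^π sin(nx)cos(n'x) dx = ½∫_0^π [sin((n+n')x) + sin((n−n')x)] dx, which is 0 when n+n' is even and 2n/(n²−n'²) when n+n' is odd (it need not vanish on (0, π)).
  u² squared terms: (1)²·∫cos(x)² dx = 1·π/2 = π/2.
  So ∫_0^π u² dx = π/2.
  (u')² squared terms: (-1)²·∫sin(x)² dx = 1·π/2 = π/2.
  So ∫_0^π (u')² dx = π/2.
||u||_{H^1}^2 = (π/2) + (π/2) = π.


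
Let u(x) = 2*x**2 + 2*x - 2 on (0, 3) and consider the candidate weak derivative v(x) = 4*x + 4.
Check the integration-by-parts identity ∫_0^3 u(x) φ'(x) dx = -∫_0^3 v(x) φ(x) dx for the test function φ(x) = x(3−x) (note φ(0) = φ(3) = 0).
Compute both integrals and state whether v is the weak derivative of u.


LHS = -36, RHS = -45. No, v is not the weak derivative of u.

u(x) = 2*x**2 + 2*x - 2, classical derivative u'(x) = 4*x + 2.
φ(x) = x(3−x), so φ'(x) = 3 - 2*x.
Note φ(0) = φ(3) = 0, so the boundary term u·φ vanishes.
LHS = ∫_0^3 u(x) φ'(x) dx = ∫_0^3 (-4*x^3 + 2*x^2 + 10*x - 6) dx. Term by term:
  ∫_0^3 -4*x^3 dx = -81;  ∫_0^3 2*x^2 dx = 18;  ∫_0^3 10*x dx = 45;
  ∫_0^3 -6 dx = -18.
Sum: -81 + 18 + 45 − 18 = -36.
So LHS = -36.
∫_0^3 v(x) φ(x) dx = ∫_0^3 (-4*x^3 + 8*x^2 + 12*x) dx. Term by term:
  ∫_0^3 -4*x^3 dx = -81;  ∫_0^3 8*x^2 dx = 72;  ∫_0^3 12*x dx = 54.
Sum: -81 + 72 + 54 = 45.
So RHS = -∫_0^3 v(x) φ(x) dx = -45.
LHS − RHS = 9 ≠ 0, so the identity fails.
(For a valid weak derivative the identity must hold for EVERY test function, in particular this one. The failure shows v is NOT the weak derivative of u.)
Correct weak derivative would be u'(x) = 4*x + 2.


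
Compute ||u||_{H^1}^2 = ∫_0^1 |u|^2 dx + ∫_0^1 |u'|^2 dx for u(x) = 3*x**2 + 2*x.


||u||_{H^1}^2 = 512/15

The H^1 norm (squared) on an interval (0, L) is
  ||u||_{H^1}^2 = ∫_0^L u(x)^2 dx + ∫_0^L u'(x)^2 dx.
Compute u'(x) = 6*x + 2.
Then u(x)^2 = 9*x**4 + 12*x**3 + 4*x**2 and u'(x)^2 = 36*x**2 + 24*x + 4.
Integrate each monomial from 0 to 1 using ∫_0^1 c·x^n dx = c·1^(n+1)/(n+1):
  ∫_0^1 u(x)^2 dx = ∫_0^1 (9*x^4 + 12*x^3 + 4*x^2) dx. Term by term:
    ∫_0^1 9*x^4 dx = 9/5;  ∫_0^1 12*x^3 dx = 3;  ∫_0^1 4*x^2 dx = 4/3.
  Sum: 9/5 + 3 + 4/3 = 92/15.
  ∫_0^1 u'(x)^2 dx = ∫_0^1 (36*x^2 + 24*x + 4) dx. Term by term:
    ∫_0^1 36*x^2 dx = 12;  ∫_0^1 24*x dx = 12;  ∫_0^1 4 dx = 4.
  Sum: 12 + 12 + 4 = 28.
Adding: ||u||_{H^1}^2 = 92/15 + 28 = 512/15.


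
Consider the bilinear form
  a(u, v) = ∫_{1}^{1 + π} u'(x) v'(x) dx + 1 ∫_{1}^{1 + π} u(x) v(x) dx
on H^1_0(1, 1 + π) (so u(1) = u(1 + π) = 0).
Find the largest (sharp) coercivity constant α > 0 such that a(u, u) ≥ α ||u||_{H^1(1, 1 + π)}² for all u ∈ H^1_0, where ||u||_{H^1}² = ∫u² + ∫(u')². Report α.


α = 1

Coercivity of a(·,·) on H^1_0(1, 1 + π) means a(u, u) ≥ α ||u||_{H^1}² for every u ∈ H^1_0.
The interval has length L = π, and Poincaré/coercivity depend only on L. Here a(u, u) = ∫(u')² + (1)·∫u².
Here c = 1 ≥ 1, so a(u,u) = ∫(u')² + c∫u² ≥ ∫(u')² + ∫u² = ||u||_{H^1}², i.e. α = 1 works. No larger α is possible: a(u,u) ≥ α||u||_{H^1}² means (1−α)∫(u')² ≥ (α−c)∫u², and for the modes u_n = sin(nπ(x−x₀)/L) (x₀ the left endpoint) one has ∫u_n²/∫(u_n')² = (L/(nπ))² → 0, so a(u_n,u_n)/||u_n||_{H^1}² → 1. Hence the optimal constant is α = 1.
Therefore α = 1.


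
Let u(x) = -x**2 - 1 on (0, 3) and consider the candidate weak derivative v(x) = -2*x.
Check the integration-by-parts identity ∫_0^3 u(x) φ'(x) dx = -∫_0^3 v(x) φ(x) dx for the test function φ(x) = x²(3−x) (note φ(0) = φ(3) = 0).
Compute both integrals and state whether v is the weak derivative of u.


LHS = 243/10, RHS = 243/10. Yes, v = u' weakly.

u(x) = -x**2 - 1, classical derivative u'(x) = -2*x.
φ(x) = x²(3−x), so φ'(x) = 3*x*(2 - x).
Note φ(0) = φ(3) = 0, so the boundary term u·φ vanishes.
LHS = ∫_0^3 u(x) φ'(x) dx = ∫_0^3 (3*x^4 - 6*x^3 + 3*x^2 - 6*x) dx. Term by term:
  ∫_0^3 3*x^4 dx = 729/5;  ∫_0^3 -6*x^3 dx = -243/2;  ∫_0^3 3*x^2 dx = 27;
  ∫_0^3 -6*x dx = -27.
Sum: 729/5 − 243/2 + 27 − 27 = 243/10.
So LHS = 243/10.
∫_0^3 v(x) φ(x) dx = ∫_0^3 (2*x^4 - 6*x^3) dx. Term by term:
  ∫_0^3 2*x^4 dx = 486/5;  ∫_0^3 -6*x^3 dx = -243/2.
Sum: 486/5 − 243/2 = -243/10.
So RHS = -∫_0^3 v(x) φ(x) dx = 243/10.
LHS = RHS, so the identity holds for this test φ.
Moreover u is smooth here and v(x) = u'(x) = -2*x pointwise, so the identity holds for every test function. Hence v is the weak derivative of u.


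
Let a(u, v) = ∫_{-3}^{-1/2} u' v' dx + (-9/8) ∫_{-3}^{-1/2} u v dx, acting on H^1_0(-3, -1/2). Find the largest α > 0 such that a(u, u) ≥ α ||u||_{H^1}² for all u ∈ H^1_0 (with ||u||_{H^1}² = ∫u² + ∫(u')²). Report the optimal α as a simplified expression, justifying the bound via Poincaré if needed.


α = (-225 + 32*π^2)/(8*(25 + 4*π^2))

Coercivity of a(·,·) on H^1_0(-3, -1/2) means a(u, u) ≥ α ||u||_{H^1}² for every u ∈ H^1_0.
The interval has length L = 5/2, and Poincaré/coercivity depend only on L. Here a(u, u) = ∫(u')² + (-9/8)·∫u².
Here c = -9/8 < 0 with |c| < (π/L)² = 4*π^2/25, so coercivity still holds. The condition a(u,u) ≥ α||u||_{H^1}² reads (1−α)∫(u')² ≥ (α−c)∫u². Any admissible α is ≤ 1 (rapidly oscillating u have ∫u²/∫(u')² → 0), and α = 1 would force 0 ≥ (1−c)∫u², impossible since c < 1; so 1−α > 0. By the sharp Poincaré inequality on H^1_0 of an interval of length L, ∫(u')² ≥ (π/L)²∫u² with equality for the first sine mode sin(π(x−x₀)/L) (x₀ the left endpoint), so the inequality holds for all u iff (1−α)(π/L)² ≥ α − c, i.e. α ≤ ((π/L)² + c)/((π/L)² + 1) = (1 + c(L/π)²)/(1 + (L/π)²). (Direct route, valid since c ≤ 0: Poincaré gives c∫u² ≥ c(L/π)²∫(u')², so a(u,u) ≥ (1 + c(L/π)²)∫(u')², while ||u||_{H^1}² ≤ (1 + (L/π)²)∫(u')²; dividing yields the same α.) With (π/L)² = 4*π^2/25 and c = -9/8, the largest admissible constant is α = ((π/L)² + c)/((π/L)² + 1).
Simplifying, α = (-225 + 32*π^2)/(8*(25 + 4*π^2)).


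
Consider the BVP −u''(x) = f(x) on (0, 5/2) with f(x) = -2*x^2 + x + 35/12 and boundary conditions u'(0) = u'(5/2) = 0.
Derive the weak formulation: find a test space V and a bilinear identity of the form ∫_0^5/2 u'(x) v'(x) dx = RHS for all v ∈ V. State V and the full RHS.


V = H^1(0, 5/2) (no boundary constraint on v; u is determined up to an additive constant); weak form: ∫_0^5/2 u'v' dx = ∫_0^5/2 (-2*x^2 + x + 35/12) v dx for all v ∈ V.

Multiply both sides by a test function v and integrate from 0 to 5/2:
  ∫_0^5/2 −u''(x) v(x) dx = ∫_0^5/2 f(x) v(x) dx.
Integrate the LHS by parts once:
  ∫_0^5/2 −u'' v dx = −[u'(x) v(x)]_0^5/2 + ∫_0^5/2 u'(x) v'(x) dx.
Thus ∫_0^5/2 u'(x) v'(x) dx = ∫_0^5/2 f(x) v(x) dx + [u'(x) v(x)]_0^5/2.
Choose V so that boundary terms are either known or forced to vanish.
u has homogeneous Neumann: u'(0) = u'(5/2) = 0. So [u' v]_0^5/2 = 0·v(5/2) − 0·v(0) = 0 for any v; take V = H^1(0, 5/2).
Weak formulation: find u (satisfying any essential BC) such that ∫_0^5/2 u'(x) v'(x) dx = ∫_0^5/2 f v dx for all v ∈ V (homogeneous Neumann, so boundary terms vanish).
Substituting f(x) = -2*x^2 + x + 35/12, the right-hand side is ∫_0^5/2 (-2*x^2 + x + 35/12) v dx.
Compatibility check (pure Neumann): taking v ≡ 1 ∈ V gives 0 = ∫_0^5/2 f dx + (0) − (0), i.e. ∫_0^5/2 f dx must equal u'(0) − u'(5/2) = 0. Indeed ∫_0^5/2 (-2*x^2 + x + 35/12) dx = 0, so the data are compatible. The solution is then unique only up to an additive constant (fix it e.g. by requiring ∫_0^5/2 u dx = 0).


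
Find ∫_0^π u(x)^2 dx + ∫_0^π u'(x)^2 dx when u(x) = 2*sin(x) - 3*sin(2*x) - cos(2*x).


||u||_{H^1(0,π)}^2 = 40/3 + 29*π

u'(x) = 2*sin(2*x) + 2*cos(x) - 6*cos(2*x).
Expand u² and (u')² and integrate term by term on (0, π), using: for integers n ≥ 1, ∫_0^π sin²(nx) dx = ∫_0^π cos²(nx) dx = π/2; for n ≠ n', ∫_0^π sin(nx)sin(n'x) dx = ∫_0^π cos(nx)cos(n'x) dx = 0; and by product-to-sum, ∫_0^π sin(nx)cos(n'x) dx = ½∫_0^π [sin((n+n')x) + sin((n−n')x)] dx, which is 0 when n+n' is even and 2n/(n²−n'²) when n+n' is odd (it need not vanish on (0, π)).
  u² squared terms: (-1)²·∫cos(2x)² dx = 1·π/2 = π/2;  (-3)²·∫sin(2x)² dx = 9·π/2 = 9*π/2;  (2)²·∫sin(x)² dx = 4·π/2 = 2*π.
  u² cross terms: 2·(-1)·(-3)·∫cos(2x)·sin(2x) dx = 6·(0) = 0;  2·(-1)·(2)·∫cos(2x)·sin(x) dx = -4·(-2/3) = 8/3;  2·(-3)·(2)·∫sin(2x)·sin(x) dx = -12·(0) = 0.
  So ∫_0^π u² dx = π/2 + 9*π/2 + 2*π + 0 + 8/3 + 0 = 8/3 + 7*π.
  (u')² squared terms: (-6)²·∫cos(2x)² dx = 36·π/2 = 18*π;  (2)²·∫cos(x)² dx = 4·π/2 = 2*π;  (2)²·∫sin(2x)² dx = 4·π/2 = 2*π.
  (u')² cross terms: 2·(-6)·(2)·∫cos(2x)·cos(x) dx = -24·(0) = 0;  2·(-6)·(2)·∫cos(2x)·sin(2x) dx = -24·(0) = 0;  2·(2)·(2)·∫cos(x)·sin(2x) dx = 8·(4/3) = 32/3.
  So ∫_0^π (u')² dx = 18*π + 2*π + 2*π + 0 + 0 + 32/3 = 32/3 + 22*π.
||u||_{H^1}^2 = (8/3 + 7*π) + (32/3 + 22*π) = 40/3 + 29*π.


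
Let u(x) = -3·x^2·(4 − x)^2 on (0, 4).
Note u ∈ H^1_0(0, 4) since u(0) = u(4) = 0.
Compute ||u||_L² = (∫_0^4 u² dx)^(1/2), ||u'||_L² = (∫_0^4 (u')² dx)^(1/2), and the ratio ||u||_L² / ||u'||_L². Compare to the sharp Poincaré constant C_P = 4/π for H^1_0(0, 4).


||u||_L² / ||u'||_L² = 2*sqrt(3)/3 < C_P = 4/π.

u(x) = -3·x^2·(4 − x)^2, so u'(x) = 12*x*(-x^2 + 6*x - 8).
u(x) = -3·x^2·(4 − x)^2 vanishes at x = 0 and x = 4, so u ∈ H^1_0(0, 4). Differentiate via the product rule and integrate the resulting polynomials term by term.
  ∫_0^4 u² dx = ∫_0^4 (9*x^8 - 144*x^7 + 864*x^6 - 2304*x^5 + 2304*x^4) dx. Term by term:
    ∫_0^4 9*x^8 dx = 262144;  ∫_0^4 -144*x^7 dx = -1179648;  ∫_0^4 864*x^6 dx = 14155776/7;
    ∫_0^4 -2304*x^5 dx = -1572864;  ∫_0^4 2304*x^4 dx = 2359296/5.
  Sum: 262144 − 1179648 + 14155776/7 − 1572864 + 2359296/5 = 131072/35.
  ∫_0^4 (u')² dx = ∫_0^4 (144*x^6 - 1728*x^5 + 7488*x^4 - 13824*x^3 + 9216*x^2) dx. Term by term:
    ∫_0^4 144*x^6 dx = 2359296/7;  ∫_0^4 -1728*x^5 dx = -1179648;  ∫_0^4 7488*x^4 dx = 7667712/5;
    ∫_0^4 -13824*x^3 dx = -884736;  ∫_0^4 9216*x^2 dx = 196608.
  Sum: 2359296/7 − 1179648 + 7667712/5 − 884736 + 196608 = 98304/35.
∫_0^4 u² dx = 131072/35, so ||u||_L² = 256*sqrt(70)/35.
∫_0^4 (u')² dx = 98304/35, so ||u'||_L² = 128*sqrt(210)/35.
Ratio ||u||_L² / ||u'||_L² = 2*sqrt(3)/3.
Sharp Poincaré constant on H^1_0(0, 4) is C_P = L/π = 4/π, achieved by sin(π/4·x).
A polynomial bump cannot attain the sharp Poincaré constant (only the first sine eigenfunction does), so the ratio is strictly less than C_P, consistent with ||u||_L² ≤ C_P ||u'||_L².


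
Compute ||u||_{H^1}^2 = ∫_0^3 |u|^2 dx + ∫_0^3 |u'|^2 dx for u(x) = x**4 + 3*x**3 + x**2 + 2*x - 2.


||u||_{H^1}^2 = 4470609/140

The H^1 norm (squared) on an interval (0, L) is
  ||u||_{H^1}^2 = ∫_0^L u(x)^2 dx + ∫_0^L u'(x)^2 dx.
Compute u'(x) = 4*x**3 + 9*x**2 + 2*x + 2.
Then u(x)^2 = x**8 + 6*x**7 + 11*x**6 + 10*x**5 + 9*x**4 - 8*x**3 - 8*x + 4 and u'(x)^2 = 16*x**6 + 72*x**5 + 97*x**4 + 52*x**3 + 40*x**2 + 8*x + 4.
Integrate each monomial from 0 to 3 using ∫_0^3 c·x^n dx = c·3^(n+1)/(n+1):
  ∫_0^3 u(x)^2 dx = ∫_0^3 (x^8 + 6*x^7 + 11*x^6 + 10*x^5 + 9*x^4 - 8*x^3 - 8*x + 4) dx. Term by term:
    ∫_0^3 x^8 dx = 2187;  ∫_0^3 6*x^7 dx = 19683/4;  ∫_0^3 11*x^6 dx = 24057/7;
    ∫_0^3 10*x^5 dx = 1215;  ∫_0^3 9*x^4 dx = 2187/5;  ∫_0^3 -8*x^3 dx = -162;
    ∫_0^3 -8*x dx = -36;  ∫_0^3 4 dx = 12.
  Sum: 2187 + 19683/4 + 24057/7 + 1215 + 2187/5 − 162 − 36 + 12 = 1681521/140.
  ∫_0^3 u'(x)^2 dx = ∫_0^3 (16*x^6 + 72*x^5 + 97*x^4 + 52*x^3 + 40*x^2 + 8*x + 4) dx. Term by term:
    ∫_0^3 16*x^6 dx = 34992/7;  ∫_0^3 72*x^5 dx = 8748;  ∫_0^3 97*x^4 dx = 23571/5;
    ∫_0^3 52*x^3 dx = 1053;  ∫_0^3 40*x^2 dx = 360;  ∫_0^3 8*x dx = 36;
    ∫_0^3 4 dx = 12.
  Sum: 34992/7 + 8748 + 23571/5 + 1053 + 360 + 36 + 12 = 697272/35.
Adding: ||u||_{H^1}^2 = 1681521/140 + 697272/35 = 4470609/140.


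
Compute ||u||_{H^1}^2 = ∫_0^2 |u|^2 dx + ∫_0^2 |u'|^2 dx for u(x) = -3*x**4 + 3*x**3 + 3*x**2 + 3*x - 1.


||u||_{H^1}^2 = 3000/7

The H^1 norm (squared) on an interval (0, L) is
  ||u||_{H^1}^2 = ∫_0^L u(x)^2 dx + ∫_0^L u'(x)^2 dx.
Compute u'(x) = -12*x**3 + 9*x**2 + 6*x + 3.
Then u(x)^2 = 9*x**8 - 18*x**7 - 9*x**6 + 33*x**4 + 12*x**3 + 3*x**2 - 6*x + 1 and u'(x)^2 = 144*x**6 - 216*x**5 - 63*x**4 + 36*x**3 + 90*x**2 + 36*x + 9.
Integrate each monomial from 0 to 2 using ∫_0^2 c·x^n dx = c·2^(n+1)/(n+1):
  ∫_0^2 u(x)^2 dx = ∫_0^2 (9*x^8 - 18*x^7 - 9*x^6 + 33*x^4 + 12*x^3 + 3*x^2 - 6*x + 1) dx. Term by term:
    ∫_0^2 9*x^8 dx = 512;  ∫_0^2 -18*x^7 dx = -576;  ∫_0^2 -9*x^6 dx = -1152/7;
    ∫_0^2 33*x^4 dx = 1056/5;  ∫_0^2 12*x^3 dx = 48;  ∫_0^2 3*x^2 dx = 8;
    ∫_0^2 -6*x dx = -12;  ∫_0^2 1 dx = 2.
  Sum: 512 − 576 − 1152/7 + 1056/5 + 48 + 8 − 12 + 2 = 1002/35.
  ∫_0^2 u'(x)^2 dx = ∫_0^2 (144*x^6 - 216*x^5 - 63*x^4 + 36*x^3 + 90*x^2 + 36*x + 9) dx. Term by term:
    ∫_0^2 144*x^6 dx = 18432/7;  ∫_0^2 -216*x^5 dx = -2304;  ∫_0^2 -63*x^4 dx = -2016/5;
    ∫_0^2 36*x^3 dx = 144;  ∫_0^2 90*x^2 dx = 240;  ∫_0^2 36*x dx = 72;
    ∫_0^2 9 dx = 18.
  Sum: 18432/7 − 2304 − 2016/5 + 144 + 240 + 72 + 18 = 13998/35.
Adding: ||u||_{H^1}^2 = 1002/35 + 13998/35 = 3000/7.


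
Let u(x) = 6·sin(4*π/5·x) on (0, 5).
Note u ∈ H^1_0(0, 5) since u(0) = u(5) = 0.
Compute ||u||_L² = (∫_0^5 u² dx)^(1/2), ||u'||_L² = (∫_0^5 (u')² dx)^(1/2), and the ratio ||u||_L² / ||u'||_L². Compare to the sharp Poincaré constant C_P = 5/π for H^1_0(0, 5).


||u||_L² / ||u'||_L² = 5/(4*π) < C_P = 5/π.

u(x) = 6·sin(4*π/5·x), so u'(x) = 24*π*cos(4*π*x/5)/5.
Writing u(x) = A·sin(kπx/L) with A = 6 and k = 4, use ∫_0^L sin²(kπx/L) dx = L/2 and ∫_0^L cos²(kπx/L) dx = L/2.
u² = 36·sin²(4*π/5·x) and (u')² = 576*π^2/25·cos²(4*π/5·x), and each of sin², cos² integrates to L/2 = 5/2 over (0, 5).
∫_0^5 u² dx = 90, so ||u||_L² = 3*sqrt(10).
∫_0^5 (u')² dx = 288*π^2/5, so ||u'||_L² = 12*sqrt(10)*π/5.
Ratio ||u||_L² / ||u'||_L² = 5/(4*π).
Sharp Poincaré constant on H^1_0(0, 5) is C_P = L/π = 5/π, achieved by sin(π/5·x).
This is the k = 4 harmonic; the ratio L/(kπ) is strictly less than C_P = L/π, consistent with the sharp inequality ||u||_L² ≤ C_P ||u'||_L².


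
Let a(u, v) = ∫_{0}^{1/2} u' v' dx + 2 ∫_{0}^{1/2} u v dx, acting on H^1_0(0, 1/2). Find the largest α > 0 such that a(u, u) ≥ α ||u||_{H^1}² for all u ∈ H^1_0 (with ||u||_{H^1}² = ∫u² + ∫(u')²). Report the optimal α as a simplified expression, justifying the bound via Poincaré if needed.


α = 1

Coercivity of a(·,·) on H^1_0(0, 1/2) means a(u, u) ≥ α ||u||_{H^1}² for every u ∈ H^1_0.
The interval has length L = 1/2, and Poincaré/coercivity depend only on L. Here a(u, u) = ∫(u')² + (2)·∫u².
Here c = 2 ≥ 1, so a(u,u) = ∫(u')² + c∫u² ≥ ∫(u')² + ∫u² = ||u||_{H^1}², i.e. α = 1 works. No larger α is possible: a(u,u) ≥ α||u||_{H^1}² means (1−α)∫(u')² ≥ (α−c)∫u², and for the modes u_n = sin(nπ(x−x₀)/L) (x₀ the left endpoint) one has ∫u_n²/∫(u_n')² = (L/(nπ))² → 0, so a(u_n,u_n)/||u_n||_{H^1}² → 1. Hence the optimal constant is α = 1.
Therefore α = 1.
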